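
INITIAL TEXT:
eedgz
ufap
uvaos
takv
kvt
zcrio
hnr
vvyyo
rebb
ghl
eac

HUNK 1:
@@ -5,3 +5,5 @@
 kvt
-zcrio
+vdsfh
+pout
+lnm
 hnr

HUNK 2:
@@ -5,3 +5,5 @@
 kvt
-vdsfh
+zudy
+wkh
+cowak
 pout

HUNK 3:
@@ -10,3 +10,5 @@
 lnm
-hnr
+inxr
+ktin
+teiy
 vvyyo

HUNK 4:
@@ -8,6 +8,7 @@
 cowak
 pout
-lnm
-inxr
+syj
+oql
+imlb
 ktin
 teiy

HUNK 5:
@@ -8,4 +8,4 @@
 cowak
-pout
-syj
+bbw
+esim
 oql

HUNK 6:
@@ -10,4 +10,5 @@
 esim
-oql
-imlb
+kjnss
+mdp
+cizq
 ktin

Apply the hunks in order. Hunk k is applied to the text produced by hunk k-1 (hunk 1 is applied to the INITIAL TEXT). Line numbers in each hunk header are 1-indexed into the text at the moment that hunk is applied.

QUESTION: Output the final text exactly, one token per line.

Answer: eedgz
ufap
uvaos
takv
kvt
zudy
wkh
cowak
bbw
esim
kjnss
mdp
cizq
ktin
teiy
vvyyo
rebb
ghl
eac

Derivation:
Hunk 1: at line 5 remove [zcrio] add [vdsfh,pout,lnm] -> 13 lines: eedgz ufap uvaos takv kvt vdsfh pout lnm hnr vvyyo rebb ghl eac
Hunk 2: at line 5 remove [vdsfh] add [zudy,wkh,cowak] -> 15 lines: eedgz ufap uvaos takv kvt zudy wkh cowak pout lnm hnr vvyyo rebb ghl eac
Hunk 3: at line 10 remove [hnr] add [inxr,ktin,teiy] -> 17 lines: eedgz ufap uvaos takv kvt zudy wkh cowak pout lnm inxr ktin teiy vvyyo rebb ghl eac
Hunk 4: at line 8 remove [lnm,inxr] add [syj,oql,imlb] -> 18 lines: eedgz ufap uvaos takv kvt zudy wkh cowak pout syj oql imlb ktin teiy vvyyo rebb ghl eac
Hunk 5: at line 8 remove [pout,syj] add [bbw,esim] -> 18 lines: eedgz ufap uvaos takv kvt zudy wkh cowak bbw esim oql imlb ktin teiy vvyyo rebb ghl eac
Hunk 6: at line 10 remove [oql,imlb] add [kjnss,mdp,cizq] -> 19 lines: eedgz ufap uvaos takv kvt zudy wkh cowak bbw esim kjnss mdp cizq ktin teiy vvyyo rebb ghl eac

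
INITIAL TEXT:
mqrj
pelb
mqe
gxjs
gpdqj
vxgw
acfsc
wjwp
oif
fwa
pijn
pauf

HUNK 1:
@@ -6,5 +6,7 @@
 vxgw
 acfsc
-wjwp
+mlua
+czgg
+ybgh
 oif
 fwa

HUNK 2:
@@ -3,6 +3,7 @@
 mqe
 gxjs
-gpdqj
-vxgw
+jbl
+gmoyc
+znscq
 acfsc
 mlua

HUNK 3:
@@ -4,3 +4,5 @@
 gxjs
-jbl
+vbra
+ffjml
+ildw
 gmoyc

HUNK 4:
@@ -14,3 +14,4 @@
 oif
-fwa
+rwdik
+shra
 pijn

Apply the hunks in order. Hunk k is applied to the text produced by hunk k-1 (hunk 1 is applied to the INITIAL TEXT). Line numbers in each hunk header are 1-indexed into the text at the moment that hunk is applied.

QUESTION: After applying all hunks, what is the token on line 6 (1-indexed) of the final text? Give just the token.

Hunk 1: at line 6 remove [wjwp] add [mlua,czgg,ybgh] -> 14 lines: mqrj pelb mqe gxjs gpdqj vxgw acfsc mlua czgg ybgh oif fwa pijn pauf
Hunk 2: at line 3 remove [gpdqj,vxgw] add [jbl,gmoyc,znscq] -> 15 lines: mqrj pelb mqe gxjs jbl gmoyc znscq acfsc mlua czgg ybgh oif fwa pijn pauf
Hunk 3: at line 4 remove [jbl] add [vbra,ffjml,ildw] -> 17 lines: mqrj pelb mqe gxjs vbra ffjml ildw gmoyc znscq acfsc mlua czgg ybgh oif fwa pijn pauf
Hunk 4: at line 14 remove [fwa] add [rwdik,shra] -> 18 lines: mqrj pelb mqe gxjs vbra ffjml ildw gmoyc znscq acfsc mlua czgg ybgh oif rwdik shra pijn pauf
Final line 6: ffjml

Answer: ffjml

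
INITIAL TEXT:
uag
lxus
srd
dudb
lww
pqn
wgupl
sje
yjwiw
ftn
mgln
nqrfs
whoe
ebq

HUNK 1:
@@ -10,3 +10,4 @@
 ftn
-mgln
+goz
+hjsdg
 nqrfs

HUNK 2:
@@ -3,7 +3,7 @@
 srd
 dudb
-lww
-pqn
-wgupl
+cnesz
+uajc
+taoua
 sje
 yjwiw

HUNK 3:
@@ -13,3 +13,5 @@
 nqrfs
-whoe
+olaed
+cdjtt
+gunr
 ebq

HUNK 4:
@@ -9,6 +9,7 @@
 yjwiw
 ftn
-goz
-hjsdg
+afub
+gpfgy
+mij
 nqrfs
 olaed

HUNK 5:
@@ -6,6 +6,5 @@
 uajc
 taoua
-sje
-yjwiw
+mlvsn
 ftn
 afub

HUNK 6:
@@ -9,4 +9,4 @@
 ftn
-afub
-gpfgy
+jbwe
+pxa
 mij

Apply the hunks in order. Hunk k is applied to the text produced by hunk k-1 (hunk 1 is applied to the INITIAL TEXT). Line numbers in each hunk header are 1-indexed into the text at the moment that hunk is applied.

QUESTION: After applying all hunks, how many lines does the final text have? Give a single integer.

Answer: 17

Derivation:
Hunk 1: at line 10 remove [mgln] add [goz,hjsdg] -> 15 lines: uag lxus srd dudb lww pqn wgupl sje yjwiw ftn goz hjsdg nqrfs whoe ebq
Hunk 2: at line 3 remove [lww,pqn,wgupl] add [cnesz,uajc,taoua] -> 15 lines: uag lxus srd dudb cnesz uajc taoua sje yjwiw ftn goz hjsdg nqrfs whoe ebq
Hunk 3: at line 13 remove [whoe] add [olaed,cdjtt,gunr] -> 17 lines: uag lxus srd dudb cnesz uajc taoua sje yjwiw ftn goz hjsdg nqrfs olaed cdjtt gunr ebq
Hunk 4: at line 9 remove [goz,hjsdg] add [afub,gpfgy,mij] -> 18 lines: uag lxus srd dudb cnesz uajc taoua sje yjwiw ftn afub gpfgy mij nqrfs olaed cdjtt gunr ebq
Hunk 5: at line 6 remove [sje,yjwiw] add [mlvsn] -> 17 lines: uag lxus srd dudb cnesz uajc taoua mlvsn ftn afub gpfgy mij nqrfs olaed cdjtt gunr ebq
Hunk 6: at line 9 remove [afub,gpfgy] add [jbwe,pxa] -> 17 lines: uag lxus srd dudb cnesz uajc taoua mlvsn ftn jbwe pxa mij nqrfs olaed cdjtt gunr ebq
Final line count: 17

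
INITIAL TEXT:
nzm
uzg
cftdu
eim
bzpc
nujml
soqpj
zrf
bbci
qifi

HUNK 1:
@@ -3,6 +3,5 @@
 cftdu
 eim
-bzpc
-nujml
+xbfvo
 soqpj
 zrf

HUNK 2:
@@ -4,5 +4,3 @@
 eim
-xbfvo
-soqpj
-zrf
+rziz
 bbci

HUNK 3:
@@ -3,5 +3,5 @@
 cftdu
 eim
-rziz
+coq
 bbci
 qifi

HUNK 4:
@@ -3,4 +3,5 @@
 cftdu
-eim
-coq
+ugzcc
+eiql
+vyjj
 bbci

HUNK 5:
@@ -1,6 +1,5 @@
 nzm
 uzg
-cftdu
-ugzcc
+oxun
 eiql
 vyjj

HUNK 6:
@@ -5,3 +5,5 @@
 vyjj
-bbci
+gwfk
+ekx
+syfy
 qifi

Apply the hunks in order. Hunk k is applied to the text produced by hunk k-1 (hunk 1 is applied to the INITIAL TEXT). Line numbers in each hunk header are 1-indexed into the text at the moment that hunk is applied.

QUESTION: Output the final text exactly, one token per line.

Hunk 1: at line 3 remove [bzpc,nujml] add [xbfvo] -> 9 lines: nzm uzg cftdu eim xbfvo soqpj zrf bbci qifi
Hunk 2: at line 4 remove [xbfvo,soqpj,zrf] add [rziz] -> 7 lines: nzm uzg cftdu eim rziz bbci qifi
Hunk 3: at line 3 remove [rziz] add [coq] -> 7 lines: nzm uzg cftdu eim coq bbci qifi
Hunk 4: at line 3 remove [eim,coq] add [ugzcc,eiql,vyjj] -> 8 lines: nzm uzg cftdu ugzcc eiql vyjj bbci qifi
Hunk 5: at line 1 remove [cftdu,ugzcc] add [oxun] -> 7 lines: nzm uzg oxun eiql vyjj bbci qifi
Hunk 6: at line 5 remove [bbci] add [gwfk,ekx,syfy] -> 9 lines: nzm uzg oxun eiql vyjj gwfk ekx syfy qifi

Answer: nzm
uzg
oxun
eiql
vyjj
gwfk
ekx
syfy
qifi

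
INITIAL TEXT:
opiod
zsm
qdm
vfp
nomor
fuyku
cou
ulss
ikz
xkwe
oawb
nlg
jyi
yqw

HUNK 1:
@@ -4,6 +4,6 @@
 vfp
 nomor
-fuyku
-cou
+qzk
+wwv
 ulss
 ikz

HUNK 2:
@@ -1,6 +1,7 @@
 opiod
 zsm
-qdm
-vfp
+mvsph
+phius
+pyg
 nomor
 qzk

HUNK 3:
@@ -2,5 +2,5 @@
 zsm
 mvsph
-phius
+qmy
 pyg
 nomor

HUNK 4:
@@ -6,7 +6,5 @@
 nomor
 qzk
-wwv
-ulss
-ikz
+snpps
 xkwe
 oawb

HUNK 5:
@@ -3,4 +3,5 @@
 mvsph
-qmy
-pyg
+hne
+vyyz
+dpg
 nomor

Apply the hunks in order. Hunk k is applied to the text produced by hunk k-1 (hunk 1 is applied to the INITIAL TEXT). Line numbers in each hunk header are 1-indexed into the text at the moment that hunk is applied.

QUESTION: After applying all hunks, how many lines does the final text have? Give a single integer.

Answer: 14

Derivation:
Hunk 1: at line 4 remove [fuyku,cou] add [qzk,wwv] -> 14 lines: opiod zsm qdm vfp nomor qzk wwv ulss ikz xkwe oawb nlg jyi yqw
Hunk 2: at line 1 remove [qdm,vfp] add [mvsph,phius,pyg] -> 15 lines: opiod zsm mvsph phius pyg nomor qzk wwv ulss ikz xkwe oawb nlg jyi yqw
Hunk 3: at line 2 remove [phius] add [qmy] -> 15 lines: opiod zsm mvsph qmy pyg nomor qzk wwv ulss ikz xkwe oawb nlg jyi yqw
Hunk 4: at line 6 remove [wwv,ulss,ikz] add [snpps] -> 13 lines: opiod zsm mvsph qmy pyg nomor qzk snpps xkwe oawb nlg jyi yqw
Hunk 5: at line 3 remove [qmy,pyg] add [hne,vyyz,dpg] -> 14 lines: opiod zsm mvsph hne vyyz dpg nomor qzk snpps xkwe oawb nlg jyi yqw
Final line count: 14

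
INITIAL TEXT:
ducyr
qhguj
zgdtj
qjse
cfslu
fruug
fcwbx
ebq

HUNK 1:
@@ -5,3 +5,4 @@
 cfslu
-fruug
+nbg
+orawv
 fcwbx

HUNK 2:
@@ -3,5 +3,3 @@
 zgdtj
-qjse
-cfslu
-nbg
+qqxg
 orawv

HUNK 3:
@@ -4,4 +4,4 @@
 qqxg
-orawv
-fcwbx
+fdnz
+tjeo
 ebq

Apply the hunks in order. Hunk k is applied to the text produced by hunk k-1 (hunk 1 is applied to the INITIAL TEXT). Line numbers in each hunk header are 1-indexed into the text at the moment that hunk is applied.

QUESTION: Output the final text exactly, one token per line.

Answer: ducyr
qhguj
zgdtj
qqxg
fdnz
tjeo
ebq

Derivation:
Hunk 1: at line 5 remove [fruug] add [nbg,orawv] -> 9 lines: ducyr qhguj zgdtj qjse cfslu nbg orawv fcwbx ebq
Hunk 2: at line 3 remove [qjse,cfslu,nbg] add [qqxg] -> 7 lines: ducyr qhguj zgdtj qqxg orawv fcwbx ebq
Hunk 3: at line 4 remove [orawv,fcwbx] add [fdnz,tjeo] -> 7 lines: ducyr qhguj zgdtj qqxg fdnz tjeo ebq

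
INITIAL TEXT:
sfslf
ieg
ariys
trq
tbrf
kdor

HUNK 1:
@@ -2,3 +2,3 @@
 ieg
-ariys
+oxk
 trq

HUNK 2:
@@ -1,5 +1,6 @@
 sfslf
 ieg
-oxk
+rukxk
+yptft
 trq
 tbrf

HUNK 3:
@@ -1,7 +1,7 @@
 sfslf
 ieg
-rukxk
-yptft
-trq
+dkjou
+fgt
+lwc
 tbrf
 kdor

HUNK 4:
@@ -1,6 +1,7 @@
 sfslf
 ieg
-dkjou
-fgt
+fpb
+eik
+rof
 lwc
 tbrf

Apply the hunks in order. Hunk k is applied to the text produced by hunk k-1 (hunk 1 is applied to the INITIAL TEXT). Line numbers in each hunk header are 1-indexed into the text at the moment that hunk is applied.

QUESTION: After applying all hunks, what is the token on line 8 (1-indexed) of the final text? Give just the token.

Answer: kdor

Derivation:
Hunk 1: at line 2 remove [ariys] add [oxk] -> 6 lines: sfslf ieg oxk trq tbrf kdor
Hunk 2: at line 1 remove [oxk] add [rukxk,yptft] -> 7 lines: sfslf ieg rukxk yptft trq tbrf kdor
Hunk 3: at line 1 remove [rukxk,yptft,trq] add [dkjou,fgt,lwc] -> 7 lines: sfslf ieg dkjou fgt lwc tbrf kdor
Hunk 4: at line 1 remove [dkjou,fgt] add [fpb,eik,rof] -> 8 lines: sfslf ieg fpb eik rof lwc tbrf kdor
Final line 8: kdor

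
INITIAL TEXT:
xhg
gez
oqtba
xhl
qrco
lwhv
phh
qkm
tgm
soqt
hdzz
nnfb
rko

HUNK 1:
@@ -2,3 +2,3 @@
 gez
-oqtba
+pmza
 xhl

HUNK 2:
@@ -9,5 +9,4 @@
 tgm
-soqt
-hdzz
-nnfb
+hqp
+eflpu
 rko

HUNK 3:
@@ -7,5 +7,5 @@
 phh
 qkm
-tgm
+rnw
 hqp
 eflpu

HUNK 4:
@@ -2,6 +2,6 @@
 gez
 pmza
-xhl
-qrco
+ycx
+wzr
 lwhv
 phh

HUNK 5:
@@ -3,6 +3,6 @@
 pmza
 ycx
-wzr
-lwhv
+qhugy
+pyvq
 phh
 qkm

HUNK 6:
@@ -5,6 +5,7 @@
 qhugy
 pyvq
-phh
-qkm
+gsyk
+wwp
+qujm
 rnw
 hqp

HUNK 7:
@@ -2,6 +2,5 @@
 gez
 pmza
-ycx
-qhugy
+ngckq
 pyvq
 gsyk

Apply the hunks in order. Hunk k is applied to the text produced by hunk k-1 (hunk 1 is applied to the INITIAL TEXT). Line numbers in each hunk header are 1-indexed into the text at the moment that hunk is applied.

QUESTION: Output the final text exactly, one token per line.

Hunk 1: at line 2 remove [oqtba] add [pmza] -> 13 lines: xhg gez pmza xhl qrco lwhv phh qkm tgm soqt hdzz nnfb rko
Hunk 2: at line 9 remove [soqt,hdzz,nnfb] add [hqp,eflpu] -> 12 lines: xhg gez pmza xhl qrco lwhv phh qkm tgm hqp eflpu rko
Hunk 3: at line 7 remove [tgm] add [rnw] -> 12 lines: xhg gez pmza xhl qrco lwhv phh qkm rnw hqp eflpu rko
Hunk 4: at line 2 remove [xhl,qrco] add [ycx,wzr] -> 12 lines: xhg gez pmza ycx wzr lwhv phh qkm rnw hqp eflpu rko
Hunk 5: at line 3 remove [wzr,lwhv] add [qhugy,pyvq] -> 12 lines: xhg gez pmza ycx qhugy pyvq phh qkm rnw hqp eflpu rko
Hunk 6: at line 5 remove [phh,qkm] add [gsyk,wwp,qujm] -> 13 lines: xhg gez pmza ycx qhugy pyvq gsyk wwp qujm rnw hqp eflpu rko
Hunk 7: at line 2 remove [ycx,qhugy] add [ngckq] -> 12 lines: xhg gez pmza ngckq pyvq gsyk wwp qujm rnw hqp eflpu rko

Answer: xhg
gez
pmza
ngckq
pyvq
gsyk
wwp
qujm
rnw
hqp
eflpu
rko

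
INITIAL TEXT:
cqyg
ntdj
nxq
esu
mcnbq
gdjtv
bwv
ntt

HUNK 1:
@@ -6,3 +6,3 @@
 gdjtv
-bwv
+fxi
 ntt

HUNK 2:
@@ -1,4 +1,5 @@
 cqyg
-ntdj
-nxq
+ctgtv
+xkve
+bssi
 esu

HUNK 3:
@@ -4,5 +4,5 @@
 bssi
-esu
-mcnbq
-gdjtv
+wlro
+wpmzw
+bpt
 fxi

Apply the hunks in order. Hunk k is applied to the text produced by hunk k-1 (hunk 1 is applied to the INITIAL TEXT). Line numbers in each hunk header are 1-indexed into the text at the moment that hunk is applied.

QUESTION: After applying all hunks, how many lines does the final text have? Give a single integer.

Hunk 1: at line 6 remove [bwv] add [fxi] -> 8 lines: cqyg ntdj nxq esu mcnbq gdjtv fxi ntt
Hunk 2: at line 1 remove [ntdj,nxq] add [ctgtv,xkve,bssi] -> 9 lines: cqyg ctgtv xkve bssi esu mcnbq gdjtv fxi ntt
Hunk 3: at line 4 remove [esu,mcnbq,gdjtv] add [wlro,wpmzw,bpt] -> 9 lines: cqyg ctgtv xkve bssi wlro wpmzw bpt fxi ntt
Final line count: 9

Answer: 9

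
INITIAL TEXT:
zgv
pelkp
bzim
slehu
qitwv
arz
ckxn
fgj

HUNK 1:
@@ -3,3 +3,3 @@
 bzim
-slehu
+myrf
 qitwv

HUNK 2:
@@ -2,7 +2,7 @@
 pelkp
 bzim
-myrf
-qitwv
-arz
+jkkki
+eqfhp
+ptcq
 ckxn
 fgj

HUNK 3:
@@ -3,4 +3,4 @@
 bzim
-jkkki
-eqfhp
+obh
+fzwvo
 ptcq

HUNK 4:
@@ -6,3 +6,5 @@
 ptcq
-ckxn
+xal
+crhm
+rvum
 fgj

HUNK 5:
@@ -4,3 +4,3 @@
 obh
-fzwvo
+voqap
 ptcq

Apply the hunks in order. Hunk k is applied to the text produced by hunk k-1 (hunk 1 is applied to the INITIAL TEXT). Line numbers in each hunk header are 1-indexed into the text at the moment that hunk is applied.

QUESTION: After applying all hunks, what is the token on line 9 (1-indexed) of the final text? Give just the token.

Answer: rvum

Derivation:
Hunk 1: at line 3 remove [slehu] add [myrf] -> 8 lines: zgv pelkp bzim myrf qitwv arz ckxn fgj
Hunk 2: at line 2 remove [myrf,qitwv,arz] add [jkkki,eqfhp,ptcq] -> 8 lines: zgv pelkp bzim jkkki eqfhp ptcq ckxn fgj
Hunk 3: at line 3 remove [jkkki,eqfhp] add [obh,fzwvo] -> 8 lines: zgv pelkp bzim obh fzwvo ptcq ckxn fgj
Hunk 4: at line 6 remove [ckxn] add [xal,crhm,rvum] -> 10 lines: zgv pelkp bzim obh fzwvo ptcq xal crhm rvum fgj
Hunk 5: at line 4 remove [fzwvo] add [voqap] -> 10 lines: zgv pelkp bzim obh voqap ptcq xal crhm rvum fgj
Final line 9: rvum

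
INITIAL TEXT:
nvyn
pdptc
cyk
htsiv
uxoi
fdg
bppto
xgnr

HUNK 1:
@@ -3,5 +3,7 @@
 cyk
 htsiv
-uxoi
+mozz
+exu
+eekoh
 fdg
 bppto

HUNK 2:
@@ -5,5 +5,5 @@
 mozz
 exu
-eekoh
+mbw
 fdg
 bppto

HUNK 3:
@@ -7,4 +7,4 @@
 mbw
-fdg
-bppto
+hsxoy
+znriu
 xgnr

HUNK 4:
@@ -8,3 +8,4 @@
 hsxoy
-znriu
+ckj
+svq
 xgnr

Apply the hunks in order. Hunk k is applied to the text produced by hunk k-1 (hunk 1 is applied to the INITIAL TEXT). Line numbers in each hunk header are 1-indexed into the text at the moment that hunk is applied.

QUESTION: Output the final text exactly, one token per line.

Hunk 1: at line 3 remove [uxoi] add [mozz,exu,eekoh] -> 10 lines: nvyn pdptc cyk htsiv mozz exu eekoh fdg bppto xgnr
Hunk 2: at line 5 remove [eekoh] add [mbw] -> 10 lines: nvyn pdptc cyk htsiv mozz exu mbw fdg bppto xgnr
Hunk 3: at line 7 remove [fdg,bppto] add [hsxoy,znriu] -> 10 lines: nvyn pdptc cyk htsiv mozz exu mbw hsxoy znriu xgnr
Hunk 4: at line 8 remove [znriu] add [ckj,svq] -> 11 lines: nvyn pdptc cyk htsiv mozz exu mbw hsxoy ckj svq xgnr

Answer: nvyn
pdptc
cyk
htsiv
mozz
exu
mbw
hsxoy
ckj
svq
xgnr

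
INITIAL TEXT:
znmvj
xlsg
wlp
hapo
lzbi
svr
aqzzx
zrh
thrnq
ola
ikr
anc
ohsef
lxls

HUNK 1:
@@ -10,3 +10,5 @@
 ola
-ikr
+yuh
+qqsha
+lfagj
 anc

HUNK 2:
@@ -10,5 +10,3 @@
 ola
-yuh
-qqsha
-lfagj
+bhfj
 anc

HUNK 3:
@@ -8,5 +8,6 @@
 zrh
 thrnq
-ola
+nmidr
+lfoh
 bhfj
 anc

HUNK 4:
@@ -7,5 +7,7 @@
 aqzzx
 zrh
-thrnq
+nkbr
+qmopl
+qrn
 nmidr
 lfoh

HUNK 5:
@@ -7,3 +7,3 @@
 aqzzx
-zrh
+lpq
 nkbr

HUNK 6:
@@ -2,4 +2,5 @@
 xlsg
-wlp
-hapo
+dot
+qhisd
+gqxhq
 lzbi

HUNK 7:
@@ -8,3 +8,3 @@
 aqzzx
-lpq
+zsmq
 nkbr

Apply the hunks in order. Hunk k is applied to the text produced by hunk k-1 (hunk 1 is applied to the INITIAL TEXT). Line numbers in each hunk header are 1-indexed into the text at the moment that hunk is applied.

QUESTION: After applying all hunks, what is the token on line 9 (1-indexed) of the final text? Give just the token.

Answer: zsmq

Derivation:
Hunk 1: at line 10 remove [ikr] add [yuh,qqsha,lfagj] -> 16 lines: znmvj xlsg wlp hapo lzbi svr aqzzx zrh thrnq ola yuh qqsha lfagj anc ohsef lxls
Hunk 2: at line 10 remove [yuh,qqsha,lfagj] add [bhfj] -> 14 lines: znmvj xlsg wlp hapo lzbi svr aqzzx zrh thrnq ola bhfj anc ohsef lxls
Hunk 3: at line 8 remove [ola] add [nmidr,lfoh] -> 15 lines: znmvj xlsg wlp hapo lzbi svr aqzzx zrh thrnq nmidr lfoh bhfj anc ohsef lxls
Hunk 4: at line 7 remove [thrnq] add [nkbr,qmopl,qrn] -> 17 lines: znmvj xlsg wlp hapo lzbi svr aqzzx zrh nkbr qmopl qrn nmidr lfoh bhfj anc ohsef lxls
Hunk 5: at line 7 remove [zrh] add [lpq] -> 17 lines: znmvj xlsg wlp hapo lzbi svr aqzzx lpq nkbr qmopl qrn nmidr lfoh bhfj anc ohsef lxls
Hunk 6: at line 2 remove [wlp,hapo] add [dot,qhisd,gqxhq] -> 18 lines: znmvj xlsg dot qhisd gqxhq lzbi svr aqzzx lpq nkbr qmopl qrn nmidr lfoh bhfj anc ohsef lxls
Hunk 7: at line 8 remove [lpq] add [zsmq] -> 18 lines: znmvj xlsg dot qhisd gqxhq lzbi svr aqzzx zsmq nkbr qmopl qrn nmidr lfoh bhfj anc ohsef lxls
Final line 9: zsmq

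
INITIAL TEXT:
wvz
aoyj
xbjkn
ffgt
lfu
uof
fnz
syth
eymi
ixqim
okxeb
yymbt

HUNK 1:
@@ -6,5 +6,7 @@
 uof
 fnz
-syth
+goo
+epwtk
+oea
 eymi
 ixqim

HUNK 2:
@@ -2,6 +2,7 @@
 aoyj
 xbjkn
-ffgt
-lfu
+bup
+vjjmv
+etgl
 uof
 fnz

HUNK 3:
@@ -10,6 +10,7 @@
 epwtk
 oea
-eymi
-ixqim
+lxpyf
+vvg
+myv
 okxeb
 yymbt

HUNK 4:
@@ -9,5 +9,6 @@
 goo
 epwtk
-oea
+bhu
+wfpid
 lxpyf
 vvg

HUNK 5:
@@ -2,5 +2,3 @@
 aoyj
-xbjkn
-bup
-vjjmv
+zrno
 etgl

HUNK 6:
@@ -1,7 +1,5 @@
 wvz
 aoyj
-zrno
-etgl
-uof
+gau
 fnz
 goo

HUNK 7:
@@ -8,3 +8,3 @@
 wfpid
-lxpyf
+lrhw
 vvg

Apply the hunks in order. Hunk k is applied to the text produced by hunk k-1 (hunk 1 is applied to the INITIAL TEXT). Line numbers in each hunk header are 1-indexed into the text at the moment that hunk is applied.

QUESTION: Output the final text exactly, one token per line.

Answer: wvz
aoyj
gau
fnz
goo
epwtk
bhu
wfpid
lrhw
vvg
myv
okxeb
yymbt

Derivation:
Hunk 1: at line 6 remove [syth] add [goo,epwtk,oea] -> 14 lines: wvz aoyj xbjkn ffgt lfu uof fnz goo epwtk oea eymi ixqim okxeb yymbt
Hunk 2: at line 2 remove [ffgt,lfu] add [bup,vjjmv,etgl] -> 15 lines: wvz aoyj xbjkn bup vjjmv etgl uof fnz goo epwtk oea eymi ixqim okxeb yymbt
Hunk 3: at line 10 remove [eymi,ixqim] add [lxpyf,vvg,myv] -> 16 lines: wvz aoyj xbjkn bup vjjmv etgl uof fnz goo epwtk oea lxpyf vvg myv okxeb yymbt
Hunk 4: at line 9 remove [oea] add [bhu,wfpid] -> 17 lines: wvz aoyj xbjkn bup vjjmv etgl uof fnz goo epwtk bhu wfpid lxpyf vvg myv okxeb yymbt
Hunk 5: at line 2 remove [xbjkn,bup,vjjmv] add [zrno] -> 15 lines: wvz aoyj zrno etgl uof fnz goo epwtk bhu wfpid lxpyf vvg myv okxeb yymbt
Hunk 6: at line 1 remove [zrno,etgl,uof] add [gau] -> 13 lines: wvz aoyj gau fnz goo epwtk bhu wfpid lxpyf vvg myv okxeb yymbt
Hunk 7: at line 8 remove [lxpyf] add [lrhw] -> 13 lines: wvz aoyj gau fnz goo epwtk bhu wfpid lrhw vvg myv okxeb yymbt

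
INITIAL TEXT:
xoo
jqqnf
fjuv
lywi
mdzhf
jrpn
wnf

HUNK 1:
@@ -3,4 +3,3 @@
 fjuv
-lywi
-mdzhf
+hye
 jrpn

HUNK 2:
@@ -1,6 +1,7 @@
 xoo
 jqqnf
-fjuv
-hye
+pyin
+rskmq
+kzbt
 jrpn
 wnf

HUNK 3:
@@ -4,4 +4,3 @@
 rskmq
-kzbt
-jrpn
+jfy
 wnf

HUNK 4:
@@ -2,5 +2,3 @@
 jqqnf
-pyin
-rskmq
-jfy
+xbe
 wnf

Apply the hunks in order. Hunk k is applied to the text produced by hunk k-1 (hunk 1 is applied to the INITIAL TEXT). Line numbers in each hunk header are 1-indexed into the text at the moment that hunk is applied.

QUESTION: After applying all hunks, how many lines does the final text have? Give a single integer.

Answer: 4

Derivation:
Hunk 1: at line 3 remove [lywi,mdzhf] add [hye] -> 6 lines: xoo jqqnf fjuv hye jrpn wnf
Hunk 2: at line 1 remove [fjuv,hye] add [pyin,rskmq,kzbt] -> 7 lines: xoo jqqnf pyin rskmq kzbt jrpn wnf
Hunk 3: at line 4 remove [kzbt,jrpn] add [jfy] -> 6 lines: xoo jqqnf pyin rskmq jfy wnf
Hunk 4: at line 2 remove [pyin,rskmq,jfy] add [xbe] -> 4 lines: xoo jqqnf xbe wnf
Final line count: 4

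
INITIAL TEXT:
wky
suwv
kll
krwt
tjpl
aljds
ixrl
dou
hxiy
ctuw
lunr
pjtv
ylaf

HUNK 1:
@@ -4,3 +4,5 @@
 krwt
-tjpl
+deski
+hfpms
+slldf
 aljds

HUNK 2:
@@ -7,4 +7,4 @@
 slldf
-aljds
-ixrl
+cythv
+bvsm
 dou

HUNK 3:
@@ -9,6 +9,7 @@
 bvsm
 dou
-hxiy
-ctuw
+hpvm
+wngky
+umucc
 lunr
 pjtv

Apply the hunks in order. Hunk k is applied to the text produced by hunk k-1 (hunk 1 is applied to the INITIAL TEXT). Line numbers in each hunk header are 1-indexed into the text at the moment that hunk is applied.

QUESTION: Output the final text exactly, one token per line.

Answer: wky
suwv
kll
krwt
deski
hfpms
slldf
cythv
bvsm
dou
hpvm
wngky
umucc
lunr
pjtv
ylaf

Derivation:
Hunk 1: at line 4 remove [tjpl] add [deski,hfpms,slldf] -> 15 lines: wky suwv kll krwt deski hfpms slldf aljds ixrl dou hxiy ctuw lunr pjtv ylaf
Hunk 2: at line 7 remove [aljds,ixrl] add [cythv,bvsm] -> 15 lines: wky suwv kll krwt deski hfpms slldf cythv bvsm dou hxiy ctuw lunr pjtv ylaf
Hunk 3: at line 9 remove [hxiy,ctuw] add [hpvm,wngky,umucc] -> 16 lines: wky suwv kll krwt deski hfpms slldf cythv bvsm dou hpvm wngky umucc lunr pjtv ylaf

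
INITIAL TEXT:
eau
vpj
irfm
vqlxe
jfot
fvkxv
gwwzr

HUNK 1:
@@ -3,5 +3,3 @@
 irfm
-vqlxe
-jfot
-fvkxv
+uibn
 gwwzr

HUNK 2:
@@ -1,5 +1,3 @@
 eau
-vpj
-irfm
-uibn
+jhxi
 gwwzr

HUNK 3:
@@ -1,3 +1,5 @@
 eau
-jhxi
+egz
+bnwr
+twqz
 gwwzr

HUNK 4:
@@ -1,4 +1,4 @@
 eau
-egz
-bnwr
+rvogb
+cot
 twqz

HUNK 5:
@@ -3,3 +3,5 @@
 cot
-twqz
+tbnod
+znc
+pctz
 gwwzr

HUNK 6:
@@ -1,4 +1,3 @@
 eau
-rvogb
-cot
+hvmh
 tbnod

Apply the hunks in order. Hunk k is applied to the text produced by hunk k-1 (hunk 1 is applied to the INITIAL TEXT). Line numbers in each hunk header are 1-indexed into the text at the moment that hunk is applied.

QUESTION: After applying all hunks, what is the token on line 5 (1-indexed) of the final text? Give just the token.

Hunk 1: at line 3 remove [vqlxe,jfot,fvkxv] add [uibn] -> 5 lines: eau vpj irfm uibn gwwzr
Hunk 2: at line 1 remove [vpj,irfm,uibn] add [jhxi] -> 3 lines: eau jhxi gwwzr
Hunk 3: at line 1 remove [jhxi] add [egz,bnwr,twqz] -> 5 lines: eau egz bnwr twqz gwwzr
Hunk 4: at line 1 remove [egz,bnwr] add [rvogb,cot] -> 5 lines: eau rvogb cot twqz gwwzr
Hunk 5: at line 3 remove [twqz] add [tbnod,znc,pctz] -> 7 lines: eau rvogb cot tbnod znc pctz gwwzr
Hunk 6: at line 1 remove [rvogb,cot] add [hvmh] -> 6 lines: eau hvmh tbnod znc pctz gwwzr
Final line 5: pctz

Answer: pctz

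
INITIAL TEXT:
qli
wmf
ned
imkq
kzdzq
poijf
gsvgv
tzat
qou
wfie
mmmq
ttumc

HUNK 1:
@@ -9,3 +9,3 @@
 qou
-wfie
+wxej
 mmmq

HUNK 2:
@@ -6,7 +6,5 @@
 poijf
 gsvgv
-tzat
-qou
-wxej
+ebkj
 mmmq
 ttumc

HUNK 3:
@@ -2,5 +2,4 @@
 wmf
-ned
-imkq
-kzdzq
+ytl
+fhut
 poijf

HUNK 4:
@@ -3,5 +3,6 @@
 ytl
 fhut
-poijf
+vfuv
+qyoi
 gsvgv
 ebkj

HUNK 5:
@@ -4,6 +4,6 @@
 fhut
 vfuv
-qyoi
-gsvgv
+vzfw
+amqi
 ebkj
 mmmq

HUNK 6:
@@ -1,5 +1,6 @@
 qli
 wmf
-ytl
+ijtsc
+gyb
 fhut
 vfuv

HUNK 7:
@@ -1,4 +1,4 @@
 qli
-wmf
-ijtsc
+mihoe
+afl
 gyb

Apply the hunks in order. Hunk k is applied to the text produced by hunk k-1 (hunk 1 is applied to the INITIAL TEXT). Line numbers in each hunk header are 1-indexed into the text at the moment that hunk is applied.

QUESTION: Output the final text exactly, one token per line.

Answer: qli
mihoe
afl
gyb
fhut
vfuv
vzfw
amqi
ebkj
mmmq
ttumc

Derivation:
Hunk 1: at line 9 remove [wfie] add [wxej] -> 12 lines: qli wmf ned imkq kzdzq poijf gsvgv tzat qou wxej mmmq ttumc
Hunk 2: at line 6 remove [tzat,qou,wxej] add [ebkj] -> 10 lines: qli wmf ned imkq kzdzq poijf gsvgv ebkj mmmq ttumc
Hunk 3: at line 2 remove [ned,imkq,kzdzq] add [ytl,fhut] -> 9 lines: qli wmf ytl fhut poijf gsvgv ebkj mmmq ttumc
Hunk 4: at line 3 remove [poijf] add [vfuv,qyoi] -> 10 lines: qli wmf ytl fhut vfuv qyoi gsvgv ebkj mmmq ttumc
Hunk 5: at line 4 remove [qyoi,gsvgv] add [vzfw,amqi] -> 10 lines: qli wmf ytl fhut vfuv vzfw amqi ebkj mmmq ttumc
Hunk 6: at line 1 remove [ytl] add [ijtsc,gyb] -> 11 lines: qli wmf ijtsc gyb fhut vfuv vzfw amqi ebkj mmmq ttumc
Hunk 7: at line 1 remove [wmf,ijtsc] add [mihoe,afl] -> 11 lines: qli mihoe afl gyb fhut vfuv vzfw amqi ebkj mmmq ttumc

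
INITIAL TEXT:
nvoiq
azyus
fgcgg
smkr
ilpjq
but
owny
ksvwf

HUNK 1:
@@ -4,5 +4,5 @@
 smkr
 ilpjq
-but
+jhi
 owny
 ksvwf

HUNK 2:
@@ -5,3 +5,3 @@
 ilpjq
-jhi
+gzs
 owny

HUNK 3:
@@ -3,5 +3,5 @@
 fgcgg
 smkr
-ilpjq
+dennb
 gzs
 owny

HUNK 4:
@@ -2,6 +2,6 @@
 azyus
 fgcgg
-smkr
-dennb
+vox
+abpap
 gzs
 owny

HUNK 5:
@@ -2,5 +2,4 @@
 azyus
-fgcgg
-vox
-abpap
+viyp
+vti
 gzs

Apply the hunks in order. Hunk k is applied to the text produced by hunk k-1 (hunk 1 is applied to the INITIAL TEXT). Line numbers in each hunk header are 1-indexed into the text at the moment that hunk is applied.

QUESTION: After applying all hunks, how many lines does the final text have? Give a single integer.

Answer: 7

Derivation:
Hunk 1: at line 4 remove [but] add [jhi] -> 8 lines: nvoiq azyus fgcgg smkr ilpjq jhi owny ksvwf
Hunk 2: at line 5 remove [jhi] add [gzs] -> 8 lines: nvoiq azyus fgcgg smkr ilpjq gzs owny ksvwf
Hunk 3: at line 3 remove [ilpjq] add [dennb] -> 8 lines: nvoiq azyus fgcgg smkr dennb gzs owny ksvwf
Hunk 4: at line 2 remove [smkr,dennb] add [vox,abpap] -> 8 lines: nvoiq azyus fgcgg vox abpap gzs owny ksvwf
Hunk 5: at line 2 remove [fgcgg,vox,abpap] add [viyp,vti] -> 7 lines: nvoiq azyus viyp vti gzs owny ksvwf
Final line count: 7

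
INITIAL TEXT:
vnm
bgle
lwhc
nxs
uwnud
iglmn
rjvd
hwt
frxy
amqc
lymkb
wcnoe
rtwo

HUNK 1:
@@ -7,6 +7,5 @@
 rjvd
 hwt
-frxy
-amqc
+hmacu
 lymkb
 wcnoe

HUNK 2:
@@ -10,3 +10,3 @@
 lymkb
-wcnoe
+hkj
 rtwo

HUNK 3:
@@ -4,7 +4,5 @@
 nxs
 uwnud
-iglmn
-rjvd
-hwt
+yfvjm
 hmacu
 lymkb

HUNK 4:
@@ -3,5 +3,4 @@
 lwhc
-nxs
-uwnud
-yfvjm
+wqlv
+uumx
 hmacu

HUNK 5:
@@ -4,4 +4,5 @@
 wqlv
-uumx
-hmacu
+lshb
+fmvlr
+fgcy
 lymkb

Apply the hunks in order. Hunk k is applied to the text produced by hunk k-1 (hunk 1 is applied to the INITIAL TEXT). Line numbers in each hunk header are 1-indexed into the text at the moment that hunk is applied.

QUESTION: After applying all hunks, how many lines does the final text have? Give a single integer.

Answer: 10

Derivation:
Hunk 1: at line 7 remove [frxy,amqc] add [hmacu] -> 12 lines: vnm bgle lwhc nxs uwnud iglmn rjvd hwt hmacu lymkb wcnoe rtwo
Hunk 2: at line 10 remove [wcnoe] add [hkj] -> 12 lines: vnm bgle lwhc nxs uwnud iglmn rjvd hwt hmacu lymkb hkj rtwo
Hunk 3: at line 4 remove [iglmn,rjvd,hwt] add [yfvjm] -> 10 lines: vnm bgle lwhc nxs uwnud yfvjm hmacu lymkb hkj rtwo
Hunk 4: at line 3 remove [nxs,uwnud,yfvjm] add [wqlv,uumx] -> 9 lines: vnm bgle lwhc wqlv uumx hmacu lymkb hkj rtwo
Hunk 5: at line 4 remove [uumx,hmacu] add [lshb,fmvlr,fgcy] -> 10 lines: vnm bgle lwhc wqlv lshb fmvlr fgcy lymkb hkj rtwo
Final line count: 10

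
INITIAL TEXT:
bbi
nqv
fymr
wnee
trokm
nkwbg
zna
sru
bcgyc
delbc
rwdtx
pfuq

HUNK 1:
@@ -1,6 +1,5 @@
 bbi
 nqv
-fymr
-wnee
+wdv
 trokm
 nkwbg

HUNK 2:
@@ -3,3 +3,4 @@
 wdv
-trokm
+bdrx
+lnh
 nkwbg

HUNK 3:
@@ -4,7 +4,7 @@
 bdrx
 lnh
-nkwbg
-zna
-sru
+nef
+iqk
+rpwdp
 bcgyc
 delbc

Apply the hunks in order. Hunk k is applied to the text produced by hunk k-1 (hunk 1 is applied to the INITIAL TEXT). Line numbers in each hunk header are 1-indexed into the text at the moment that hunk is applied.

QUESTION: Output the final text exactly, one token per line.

Answer: bbi
nqv
wdv
bdrx
lnh
nef
iqk
rpwdp
bcgyc
delbc
rwdtx
pfuq

Derivation:
Hunk 1: at line 1 remove [fymr,wnee] add [wdv] -> 11 lines: bbi nqv wdv trokm nkwbg zna sru bcgyc delbc rwdtx pfuq
Hunk 2: at line 3 remove [trokm] add [bdrx,lnh] -> 12 lines: bbi nqv wdv bdrx lnh nkwbg zna sru bcgyc delbc rwdtx pfuq
Hunk 3: at line 4 remove [nkwbg,zna,sru] add [nef,iqk,rpwdp] -> 12 lines: bbi nqv wdv bdrx lnh nef iqk rpwdp bcgyc delbc rwdtx pfuq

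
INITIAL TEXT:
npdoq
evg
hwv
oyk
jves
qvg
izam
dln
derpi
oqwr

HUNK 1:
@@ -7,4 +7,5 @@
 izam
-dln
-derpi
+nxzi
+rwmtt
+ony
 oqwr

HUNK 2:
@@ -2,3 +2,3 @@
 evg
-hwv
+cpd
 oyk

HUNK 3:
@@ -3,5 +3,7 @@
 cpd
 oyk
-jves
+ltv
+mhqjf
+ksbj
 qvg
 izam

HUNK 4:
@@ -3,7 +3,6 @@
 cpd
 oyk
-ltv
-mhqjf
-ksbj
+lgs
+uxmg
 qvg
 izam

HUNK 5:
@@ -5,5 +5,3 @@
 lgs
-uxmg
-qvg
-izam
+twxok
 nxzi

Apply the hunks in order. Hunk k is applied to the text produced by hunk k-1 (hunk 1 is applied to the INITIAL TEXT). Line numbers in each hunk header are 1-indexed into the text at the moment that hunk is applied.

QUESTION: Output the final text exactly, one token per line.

Hunk 1: at line 7 remove [dln,derpi] add [nxzi,rwmtt,ony] -> 11 lines: npdoq evg hwv oyk jves qvg izam nxzi rwmtt ony oqwr
Hunk 2: at line 2 remove [hwv] add [cpd] -> 11 lines: npdoq evg cpd oyk jves qvg izam nxzi rwmtt ony oqwr
Hunk 3: at line 3 remove [jves] add [ltv,mhqjf,ksbj] -> 13 lines: npdoq evg cpd oyk ltv mhqjf ksbj qvg izam nxzi rwmtt ony oqwr
Hunk 4: at line 3 remove [ltv,mhqjf,ksbj] add [lgs,uxmg] -> 12 lines: npdoq evg cpd oyk lgs uxmg qvg izam nxzi rwmtt ony oqwr
Hunk 5: at line 5 remove [uxmg,qvg,izam] add [twxok] -> 10 lines: npdoq evg cpd oyk lgs twxok nxzi rwmtt ony oqwr

Answer: npdoq
evg
cpd
oyk
lgs
twxok
nxzi
rwmtt
ony
oqwr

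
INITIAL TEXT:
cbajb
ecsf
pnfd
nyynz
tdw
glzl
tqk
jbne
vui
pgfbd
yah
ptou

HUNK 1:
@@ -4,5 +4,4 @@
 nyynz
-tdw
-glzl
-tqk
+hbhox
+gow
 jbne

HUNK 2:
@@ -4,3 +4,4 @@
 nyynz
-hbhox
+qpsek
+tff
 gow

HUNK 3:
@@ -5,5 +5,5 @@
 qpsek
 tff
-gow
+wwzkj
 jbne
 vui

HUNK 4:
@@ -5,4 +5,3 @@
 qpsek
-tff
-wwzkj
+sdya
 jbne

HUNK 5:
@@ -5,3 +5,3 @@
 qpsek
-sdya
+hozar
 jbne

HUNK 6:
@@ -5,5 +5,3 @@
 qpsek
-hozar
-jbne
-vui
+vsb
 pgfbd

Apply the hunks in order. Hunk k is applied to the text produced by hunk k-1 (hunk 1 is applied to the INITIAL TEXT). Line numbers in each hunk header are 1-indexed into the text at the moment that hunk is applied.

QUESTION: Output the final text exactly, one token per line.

Hunk 1: at line 4 remove [tdw,glzl,tqk] add [hbhox,gow] -> 11 lines: cbajb ecsf pnfd nyynz hbhox gow jbne vui pgfbd yah ptou
Hunk 2: at line 4 remove [hbhox] add [qpsek,tff] -> 12 lines: cbajb ecsf pnfd nyynz qpsek tff gow jbne vui pgfbd yah ptou
Hunk 3: at line 5 remove [gow] add [wwzkj] -> 12 lines: cbajb ecsf pnfd nyynz qpsek tff wwzkj jbne vui pgfbd yah ptou
Hunk 4: at line 5 remove [tff,wwzkj] add [sdya] -> 11 lines: cbajb ecsf pnfd nyynz qpsek sdya jbne vui pgfbd yah ptou
Hunk 5: at line 5 remove [sdya] add [hozar] -> 11 lines: cbajb ecsf pnfd nyynz qpsek hozar jbne vui pgfbd yah ptou
Hunk 6: at line 5 remove [hozar,jbne,vui] add [vsb] -> 9 lines: cbajb ecsf pnfd nyynz qpsek vsb pgfbd yah ptou

Answer: cbajb
ecsf
pnfd
nyynz
qpsek
vsb
pgfbd
yah
ptou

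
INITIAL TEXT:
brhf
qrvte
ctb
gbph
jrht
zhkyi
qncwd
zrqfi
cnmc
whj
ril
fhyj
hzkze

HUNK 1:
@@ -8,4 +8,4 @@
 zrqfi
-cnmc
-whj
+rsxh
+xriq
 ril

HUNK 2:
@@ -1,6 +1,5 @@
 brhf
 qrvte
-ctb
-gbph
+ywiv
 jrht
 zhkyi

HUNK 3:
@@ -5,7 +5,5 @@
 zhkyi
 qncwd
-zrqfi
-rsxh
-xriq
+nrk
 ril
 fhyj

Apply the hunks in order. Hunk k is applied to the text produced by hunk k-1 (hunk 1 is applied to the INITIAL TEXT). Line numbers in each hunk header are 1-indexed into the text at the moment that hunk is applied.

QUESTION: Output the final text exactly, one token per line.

Answer: brhf
qrvte
ywiv
jrht
zhkyi
qncwd
nrk
ril
fhyj
hzkze

Derivation:
Hunk 1: at line 8 remove [cnmc,whj] add [rsxh,xriq] -> 13 lines: brhf qrvte ctb gbph jrht zhkyi qncwd zrqfi rsxh xriq ril fhyj hzkze
Hunk 2: at line 1 remove [ctb,gbph] add [ywiv] -> 12 lines: brhf qrvte ywiv jrht zhkyi qncwd zrqfi rsxh xriq ril fhyj hzkze
Hunk 3: at line 5 remove [zrqfi,rsxh,xriq] add [nrk] -> 10 lines: brhf qrvte ywiv jrht zhkyi qncwd nrk ril fhyj hzkze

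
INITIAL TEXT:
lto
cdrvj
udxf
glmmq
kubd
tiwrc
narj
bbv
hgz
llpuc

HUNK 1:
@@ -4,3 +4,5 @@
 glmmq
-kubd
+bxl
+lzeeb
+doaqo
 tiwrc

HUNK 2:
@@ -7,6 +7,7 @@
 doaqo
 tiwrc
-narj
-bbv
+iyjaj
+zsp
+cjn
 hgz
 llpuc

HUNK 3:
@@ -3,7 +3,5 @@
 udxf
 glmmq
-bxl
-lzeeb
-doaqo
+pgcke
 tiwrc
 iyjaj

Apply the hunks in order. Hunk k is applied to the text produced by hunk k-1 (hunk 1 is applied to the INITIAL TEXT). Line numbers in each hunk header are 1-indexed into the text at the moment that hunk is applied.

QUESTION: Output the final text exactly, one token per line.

Answer: lto
cdrvj
udxf
glmmq
pgcke
tiwrc
iyjaj
zsp
cjn
hgz
llpuc

Derivation:
Hunk 1: at line 4 remove [kubd] add [bxl,lzeeb,doaqo] -> 12 lines: lto cdrvj udxf glmmq bxl lzeeb doaqo tiwrc narj bbv hgz llpuc
Hunk 2: at line 7 remove [narj,bbv] add [iyjaj,zsp,cjn] -> 13 lines: lto cdrvj udxf glmmq bxl lzeeb doaqo tiwrc iyjaj zsp cjn hgz llpuc
Hunk 3: at line 3 remove [bxl,lzeeb,doaqo] add [pgcke] -> 11 lines: lto cdrvj udxf glmmq pgcke tiwrc iyjaj zsp cjn hgz llpuc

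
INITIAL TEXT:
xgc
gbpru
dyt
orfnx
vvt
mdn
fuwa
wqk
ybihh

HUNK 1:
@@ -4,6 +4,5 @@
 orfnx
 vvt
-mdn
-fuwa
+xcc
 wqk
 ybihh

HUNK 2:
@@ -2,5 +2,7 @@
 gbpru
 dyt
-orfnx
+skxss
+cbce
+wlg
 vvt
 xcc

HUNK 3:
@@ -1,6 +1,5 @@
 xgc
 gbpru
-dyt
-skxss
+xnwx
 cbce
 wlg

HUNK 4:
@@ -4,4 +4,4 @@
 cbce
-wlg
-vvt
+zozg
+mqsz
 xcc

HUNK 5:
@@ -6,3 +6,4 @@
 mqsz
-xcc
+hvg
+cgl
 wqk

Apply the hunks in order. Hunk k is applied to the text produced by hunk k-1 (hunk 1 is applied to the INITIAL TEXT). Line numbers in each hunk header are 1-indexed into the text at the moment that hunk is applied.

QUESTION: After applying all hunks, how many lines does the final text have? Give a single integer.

Hunk 1: at line 4 remove [mdn,fuwa] add [xcc] -> 8 lines: xgc gbpru dyt orfnx vvt xcc wqk ybihh
Hunk 2: at line 2 remove [orfnx] add [skxss,cbce,wlg] -> 10 lines: xgc gbpru dyt skxss cbce wlg vvt xcc wqk ybihh
Hunk 3: at line 1 remove [dyt,skxss] add [xnwx] -> 9 lines: xgc gbpru xnwx cbce wlg vvt xcc wqk ybihh
Hunk 4: at line 4 remove [wlg,vvt] add [zozg,mqsz] -> 9 lines: xgc gbpru xnwx cbce zozg mqsz xcc wqk ybihh
Hunk 5: at line 6 remove [xcc] add [hvg,cgl] -> 10 lines: xgc gbpru xnwx cbce zozg mqsz hvg cgl wqk ybihh
Final line count: 10

Answer: 10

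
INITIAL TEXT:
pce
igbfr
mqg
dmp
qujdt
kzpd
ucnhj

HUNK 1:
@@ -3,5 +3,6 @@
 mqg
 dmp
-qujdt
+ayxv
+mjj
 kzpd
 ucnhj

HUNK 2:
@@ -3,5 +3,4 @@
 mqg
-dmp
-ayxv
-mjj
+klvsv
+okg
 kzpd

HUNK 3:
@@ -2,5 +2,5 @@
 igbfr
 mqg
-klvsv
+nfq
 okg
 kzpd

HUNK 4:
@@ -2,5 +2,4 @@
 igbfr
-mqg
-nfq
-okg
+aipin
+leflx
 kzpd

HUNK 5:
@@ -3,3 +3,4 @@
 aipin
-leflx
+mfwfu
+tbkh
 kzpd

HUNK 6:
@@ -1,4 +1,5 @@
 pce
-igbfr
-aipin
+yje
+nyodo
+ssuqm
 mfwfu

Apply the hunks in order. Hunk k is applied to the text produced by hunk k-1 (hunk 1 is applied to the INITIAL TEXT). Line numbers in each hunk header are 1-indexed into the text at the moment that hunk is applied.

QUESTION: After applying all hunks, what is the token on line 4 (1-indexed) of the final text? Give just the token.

Hunk 1: at line 3 remove [qujdt] add [ayxv,mjj] -> 8 lines: pce igbfr mqg dmp ayxv mjj kzpd ucnhj
Hunk 2: at line 3 remove [dmp,ayxv,mjj] add [klvsv,okg] -> 7 lines: pce igbfr mqg klvsv okg kzpd ucnhj
Hunk 3: at line 2 remove [klvsv] add [nfq] -> 7 lines: pce igbfr mqg nfq okg kzpd ucnhj
Hunk 4: at line 2 remove [mqg,nfq,okg] add [aipin,leflx] -> 6 lines: pce igbfr aipin leflx kzpd ucnhj
Hunk 5: at line 3 remove [leflx] add [mfwfu,tbkh] -> 7 lines: pce igbfr aipin mfwfu tbkh kzpd ucnhj
Hunk 6: at line 1 remove [igbfr,aipin] add [yje,nyodo,ssuqm] -> 8 lines: pce yje nyodo ssuqm mfwfu tbkh kzpd ucnhj
Final line 4: ssuqm

Answer: ssuqm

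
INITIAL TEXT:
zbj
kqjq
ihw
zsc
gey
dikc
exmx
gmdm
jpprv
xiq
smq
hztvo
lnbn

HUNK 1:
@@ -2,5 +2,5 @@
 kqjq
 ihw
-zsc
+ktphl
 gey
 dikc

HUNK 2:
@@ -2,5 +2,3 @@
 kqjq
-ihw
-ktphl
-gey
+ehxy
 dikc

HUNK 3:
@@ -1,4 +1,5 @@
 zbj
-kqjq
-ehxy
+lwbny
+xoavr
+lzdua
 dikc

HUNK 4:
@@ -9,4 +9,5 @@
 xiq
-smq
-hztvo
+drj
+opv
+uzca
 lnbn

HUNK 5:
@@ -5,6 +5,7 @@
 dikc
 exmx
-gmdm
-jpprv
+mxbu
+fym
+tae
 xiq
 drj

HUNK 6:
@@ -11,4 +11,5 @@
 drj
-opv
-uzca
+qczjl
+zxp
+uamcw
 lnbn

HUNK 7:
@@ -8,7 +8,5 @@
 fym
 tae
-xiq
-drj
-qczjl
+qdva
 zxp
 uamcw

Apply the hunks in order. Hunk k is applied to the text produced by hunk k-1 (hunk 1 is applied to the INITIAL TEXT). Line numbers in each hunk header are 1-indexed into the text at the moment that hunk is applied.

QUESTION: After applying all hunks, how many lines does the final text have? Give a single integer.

Answer: 13

Derivation:
Hunk 1: at line 2 remove [zsc] add [ktphl] -> 13 lines: zbj kqjq ihw ktphl gey dikc exmx gmdm jpprv xiq smq hztvo lnbn
Hunk 2: at line 2 remove [ihw,ktphl,gey] add [ehxy] -> 11 lines: zbj kqjq ehxy dikc exmx gmdm jpprv xiq smq hztvo lnbn
Hunk 3: at line 1 remove [kqjq,ehxy] add [lwbny,xoavr,lzdua] -> 12 lines: zbj lwbny xoavr lzdua dikc exmx gmdm jpprv xiq smq hztvo lnbn
Hunk 4: at line 9 remove [smq,hztvo] add [drj,opv,uzca] -> 13 lines: zbj lwbny xoavr lzdua dikc exmx gmdm jpprv xiq drj opv uzca lnbn
Hunk 5: at line 5 remove [gmdm,jpprv] add [mxbu,fym,tae] -> 14 lines: zbj lwbny xoavr lzdua dikc exmx mxbu fym tae xiq drj opv uzca lnbn
Hunk 6: at line 11 remove [opv,uzca] add [qczjl,zxp,uamcw] -> 15 lines: zbj lwbny xoavr lzdua dikc exmx mxbu fym tae xiq drj qczjl zxp uamcw lnbn
Hunk 7: at line 8 remove [xiq,drj,qczjl] add [qdva] -> 13 lines: zbj lwbny xoavr lzdua dikc exmx mxbu fym tae qdva zxp uamcw lnbn
Final line count: 13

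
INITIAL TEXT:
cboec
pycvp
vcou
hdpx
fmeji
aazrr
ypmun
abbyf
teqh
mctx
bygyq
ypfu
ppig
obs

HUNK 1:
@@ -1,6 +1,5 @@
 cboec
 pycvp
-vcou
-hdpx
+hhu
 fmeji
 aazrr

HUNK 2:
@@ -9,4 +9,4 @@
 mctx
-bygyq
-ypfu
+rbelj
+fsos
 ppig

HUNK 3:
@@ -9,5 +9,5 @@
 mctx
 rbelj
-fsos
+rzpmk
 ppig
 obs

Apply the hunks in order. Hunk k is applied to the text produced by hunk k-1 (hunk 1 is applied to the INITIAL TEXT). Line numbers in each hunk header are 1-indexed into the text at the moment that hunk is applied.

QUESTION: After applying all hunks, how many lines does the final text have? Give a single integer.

Answer: 13

Derivation:
Hunk 1: at line 1 remove [vcou,hdpx] add [hhu] -> 13 lines: cboec pycvp hhu fmeji aazrr ypmun abbyf teqh mctx bygyq ypfu ppig obs
Hunk 2: at line 9 remove [bygyq,ypfu] add [rbelj,fsos] -> 13 lines: cboec pycvp hhu fmeji aazrr ypmun abbyf teqh mctx rbelj fsos ppig obs
Hunk 3: at line 9 remove [fsos] add [rzpmk] -> 13 lines: cboec pycvp hhu fmeji aazrr ypmun abbyf teqh mctx rbelj rzpmk ppig obs
Final line count: 13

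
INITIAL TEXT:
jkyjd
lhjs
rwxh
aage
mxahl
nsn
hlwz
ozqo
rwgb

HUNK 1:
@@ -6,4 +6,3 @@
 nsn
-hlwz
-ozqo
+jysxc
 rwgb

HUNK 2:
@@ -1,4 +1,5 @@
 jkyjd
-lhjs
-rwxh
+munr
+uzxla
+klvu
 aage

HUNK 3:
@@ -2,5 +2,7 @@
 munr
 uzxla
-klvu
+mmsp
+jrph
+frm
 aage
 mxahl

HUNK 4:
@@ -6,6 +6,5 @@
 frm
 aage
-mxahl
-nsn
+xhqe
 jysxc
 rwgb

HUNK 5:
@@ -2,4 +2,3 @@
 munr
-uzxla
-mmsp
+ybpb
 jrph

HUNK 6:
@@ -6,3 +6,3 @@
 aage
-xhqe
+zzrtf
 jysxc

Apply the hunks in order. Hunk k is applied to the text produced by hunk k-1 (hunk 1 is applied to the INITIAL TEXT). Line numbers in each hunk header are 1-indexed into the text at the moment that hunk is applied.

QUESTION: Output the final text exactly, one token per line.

Hunk 1: at line 6 remove [hlwz,ozqo] add [jysxc] -> 8 lines: jkyjd lhjs rwxh aage mxahl nsn jysxc rwgb
Hunk 2: at line 1 remove [lhjs,rwxh] add [munr,uzxla,klvu] -> 9 lines: jkyjd munr uzxla klvu aage mxahl nsn jysxc rwgb
Hunk 3: at line 2 remove [klvu] add [mmsp,jrph,frm] -> 11 lines: jkyjd munr uzxla mmsp jrph frm aage mxahl nsn jysxc rwgb
Hunk 4: at line 6 remove [mxahl,nsn] add [xhqe] -> 10 lines: jkyjd munr uzxla mmsp jrph frm aage xhqe jysxc rwgb
Hunk 5: at line 2 remove [uzxla,mmsp] add [ybpb] -> 9 lines: jkyjd munr ybpb jrph frm aage xhqe jysxc rwgb
Hunk 6: at line 6 remove [xhqe] add [zzrtf] -> 9 lines: jkyjd munr ybpb jrph frm aage zzrtf jysxc rwgb

Answer: jkyjd
munr
ybpb
jrph
frm
aage
zzrtf
jysxc
rwgb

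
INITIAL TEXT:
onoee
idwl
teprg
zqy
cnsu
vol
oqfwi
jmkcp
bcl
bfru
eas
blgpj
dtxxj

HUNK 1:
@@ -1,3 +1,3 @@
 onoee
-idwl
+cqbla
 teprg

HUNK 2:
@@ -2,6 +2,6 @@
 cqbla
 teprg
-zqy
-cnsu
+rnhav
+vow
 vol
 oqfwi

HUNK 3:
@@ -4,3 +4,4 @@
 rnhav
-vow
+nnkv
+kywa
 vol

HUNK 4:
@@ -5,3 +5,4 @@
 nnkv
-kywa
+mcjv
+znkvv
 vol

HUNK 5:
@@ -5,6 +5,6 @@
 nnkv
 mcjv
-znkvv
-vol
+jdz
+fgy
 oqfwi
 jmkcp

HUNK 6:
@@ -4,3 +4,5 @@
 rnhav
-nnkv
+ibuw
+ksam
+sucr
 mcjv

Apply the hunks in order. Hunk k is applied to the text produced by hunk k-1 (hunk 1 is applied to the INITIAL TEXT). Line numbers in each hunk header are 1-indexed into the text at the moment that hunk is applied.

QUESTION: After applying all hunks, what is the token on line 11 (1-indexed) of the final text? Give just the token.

Hunk 1: at line 1 remove [idwl] add [cqbla] -> 13 lines: onoee cqbla teprg zqy cnsu vol oqfwi jmkcp bcl bfru eas blgpj dtxxj
Hunk 2: at line 2 remove [zqy,cnsu] add [rnhav,vow] -> 13 lines: onoee cqbla teprg rnhav vow vol oqfwi jmkcp bcl bfru eas blgpj dtxxj
Hunk 3: at line 4 remove [vow] add [nnkv,kywa] -> 14 lines: onoee cqbla teprg rnhav nnkv kywa vol oqfwi jmkcp bcl bfru eas blgpj dtxxj
Hunk 4: at line 5 remove [kywa] add [mcjv,znkvv] -> 15 lines: onoee cqbla teprg rnhav nnkv mcjv znkvv vol oqfwi jmkcp bcl bfru eas blgpj dtxxj
Hunk 5: at line 5 remove [znkvv,vol] add [jdz,fgy] -> 15 lines: onoee cqbla teprg rnhav nnkv mcjv jdz fgy oqfwi jmkcp bcl bfru eas blgpj dtxxj
Hunk 6: at line 4 remove [nnkv] add [ibuw,ksam,sucr] -> 17 lines: onoee cqbla teprg rnhav ibuw ksam sucr mcjv jdz fgy oqfwi jmkcp bcl bfru eas blgpj dtxxj
Final line 11: oqfwi

Answer: oqfwi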